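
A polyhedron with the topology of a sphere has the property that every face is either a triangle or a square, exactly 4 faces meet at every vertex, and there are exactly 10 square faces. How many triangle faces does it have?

8

Let x be the number of triangles; then F = 10 + x.
Edge–face incidences: 2E = 4·10 + 3·x = 40 + 3x.
Every vertex has degree 4, so 4V = 2E.
Euler: V − E + F = 2 ⇒ (2E)/4 − E + (10 + x) = 2.
Multiply by 8: 2·(2E) − 4·(2E) + 8·(10 + x) = 16, i.e. 80 + 8x − 2·(40 + 3x) = 16.
Collecting terms: 2x = 16, so x = 8.
Then 2E = 40 + 3·8 = 64, so E = 32, V = 2E/4 = 16, F = 10 + 8 = 18.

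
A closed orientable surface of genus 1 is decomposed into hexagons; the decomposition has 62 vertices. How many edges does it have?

93

χ = 2 − 2·1 = 0, and every face is a hexagon so 6F = 2E.
V − E + F = 0 with E = 6F/2 gives 62 − (6/2 − 1)·F = 0, so F = 31 and E = 93.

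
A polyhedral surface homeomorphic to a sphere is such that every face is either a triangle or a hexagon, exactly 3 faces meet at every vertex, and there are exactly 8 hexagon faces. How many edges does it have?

Let x be the number of triangles; then F = 8 + x.
Edge–face incidences: 2E = 6·8 + 3·x = 48 + 3x.
Every vertex has degree 3, so 3V = 2E.
Euler: V − E + F = 2 ⇒ (2E)/3 − E + (8 + x) = 2.
Multiply by 6: 2·(2E) − 3·(2E) + 6·(8 + x) = 12, i.e. 48 + 6x − (48 + 3x) = 12.
Collecting terms: 3x = 12, so x = 4.
Then 2E = 48 + 3·4 = 60, so E = 30, V = 2E/3 = 20, F = 8 + 4 = 12.

30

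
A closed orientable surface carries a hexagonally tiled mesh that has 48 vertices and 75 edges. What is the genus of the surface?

2

Every face is a hexagon and each edge borders two faces, so 6F = 2·75, giving F = 25.
χ = V − E + F = 48 − 75 + 25 = -2.
For a closed orientable surface χ = 2 − 2g, so g = (2 − (-2))/2 = 2.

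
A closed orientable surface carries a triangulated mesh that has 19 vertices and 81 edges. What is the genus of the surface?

Every face is a triangle and each edge borders two faces, so 3F = 2·81, giving F = 54.
χ = V − E + F = 19 − 81 + 54 = -8.
For a closed orientable surface χ = 2 − 2g, so g = (2 − (-8))/2 = 5.

5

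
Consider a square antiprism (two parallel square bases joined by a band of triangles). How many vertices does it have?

8

An antiprism on an n-gon has two n-gon caps and 2n triangles: V = 2·4 = 8, E = 4·4 = 16, F = 2·4 + 2 = 10.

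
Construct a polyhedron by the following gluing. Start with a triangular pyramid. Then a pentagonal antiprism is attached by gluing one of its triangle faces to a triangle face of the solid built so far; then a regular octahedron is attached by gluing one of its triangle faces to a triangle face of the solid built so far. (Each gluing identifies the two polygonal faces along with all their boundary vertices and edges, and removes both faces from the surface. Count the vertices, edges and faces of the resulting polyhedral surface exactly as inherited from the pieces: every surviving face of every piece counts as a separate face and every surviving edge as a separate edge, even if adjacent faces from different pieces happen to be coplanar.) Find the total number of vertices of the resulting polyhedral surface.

A triangular pyramid: V=4, E=6, F=4.
Attach a pentagonal antiprism (V=10, E=20, F=12) along a 3-gon: merge 3 vertices and 3 edges, delete both glued faces → V=11, E=23, F=14.
Attach a regular octahedron (V=6, E=12, F=8) along a 3-gon: merge 3 vertices and 3 edges, delete both glued faces → V=14, E=32, F=20.
Check: V − E + F = 14 − 32 + 20 = 2.

14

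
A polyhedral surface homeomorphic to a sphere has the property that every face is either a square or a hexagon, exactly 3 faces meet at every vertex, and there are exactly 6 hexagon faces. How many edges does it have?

Let x be the number of squares; then F = 6 + x.
Edge–face incidences: 2E = 6·6 + 4·x = 36 + 4x.
Every vertex has degree 3, so 3V = 2E.
Euler: V − E + F = 2 ⇒ (2E)/3 − E + (6 + x) = 2.
Multiply by 6: 2·(2E) − 3·(2E) + 6·(6 + x) = 12, i.e. 36 + 6x − (36 + 4x) = 12.
Collecting terms: 2x = 12, so x = 6.
Then 2E = 36 + 4·6 = 60, so E = 30, V = 2E/3 = 20, F = 6 + 6 = 12.

30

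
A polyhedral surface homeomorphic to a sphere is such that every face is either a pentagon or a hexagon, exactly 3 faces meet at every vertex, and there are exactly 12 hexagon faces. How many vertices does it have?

Let x be the number of pentagons; then F = 12 + x.
Edge–face incidences: 2E = 6·12 + 5·x = 72 + 5x.
Every vertex has degree 3, so 3V = 2E.
Euler: V − E + F = 2 ⇒ (2E)/3 − E + (12 + x) = 2.
Multiply by 6: 2·(2E) − 3·(2E) + 6·(12 + x) = 12, i.e. 72 + 6x − (72 + 5x) = 12.
Collecting terms: x = 12.
Then 2E = 72 + 5·12 = 132, so E = 66, V = 2E/3 = 44, F = 12 + 12 = 24.

44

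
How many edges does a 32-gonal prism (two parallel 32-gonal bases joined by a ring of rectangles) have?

96

A prism on an n-gon has two n-gon bases and n rectangular sides: V = 2·32 = 64, E = 3·32 = 96, F = 32 + 2 = 34.
Check: V − E + F = 64 − 96 + 34 = 2.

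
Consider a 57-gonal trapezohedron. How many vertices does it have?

116

The n-trapezohedron (dual of the n-antiprism) has V = 2·57 + 2 = 116, E = 4·57 = 228, F = 2·57 = 114.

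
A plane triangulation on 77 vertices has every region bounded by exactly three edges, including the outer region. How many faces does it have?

150

In a plane triangulation 3F = 2E and V − E + F = 2, so F = 2V − 4 = 2·77 − 4 = 150.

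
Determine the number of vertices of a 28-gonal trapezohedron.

The n-trapezohedron (dual of the n-antiprism) has V = 2·28 + 2 = 58, E = 4·28 = 112, F = 2·28 = 56.
Check: V − E + F = 58 − 112 + 56 = 2.

58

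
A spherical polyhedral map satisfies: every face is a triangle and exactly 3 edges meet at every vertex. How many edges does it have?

6

Each face has 3 edges and each edge borders two faces, so 2E = 3F.
Each vertex has degree 3, so 3V = 2E and hence V = 3F/3.
Euler: V − E + F = 2 ⇒ (3F/3) − (3F/2) + F = 2.
Multiply by 6: (6 − 9 + 6)F = 12, i.e. 3F = 12.
So F = 4, E = 3·4/2 = 6, V = 3·4/3 = 4.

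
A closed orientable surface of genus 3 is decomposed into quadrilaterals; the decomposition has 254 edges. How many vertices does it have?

χ = 2 − 2·3 = -4, and every face is a square so 4F = 2E.
F = 2E/4 = 127. Then V = -4 + E − F = -4 + 254 − 127 = 123.

123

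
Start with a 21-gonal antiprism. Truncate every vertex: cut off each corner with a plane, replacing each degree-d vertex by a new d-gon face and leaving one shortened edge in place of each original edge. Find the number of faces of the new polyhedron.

The base solid has V = 42, E = 84, F = 44.
Truncation replaces each original edge-end by a new vertex, so V′ = 2E = 168.
Each original edge survives, and each old vertex of degree d contributes d new edges; summing degrees gives Σd = 2E, so E′ = E + 2E = 3E = 252.
Each original face survives and each original vertex becomes one new face: F′ = F + V = 86.

86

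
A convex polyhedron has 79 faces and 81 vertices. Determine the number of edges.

Here V − E + F = 2.
E = V + F − (2) = 81 + 79 − (2) = 158.

158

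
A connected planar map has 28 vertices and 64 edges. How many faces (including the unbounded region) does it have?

38

Euler's formula for a connected plane graph: V − E + F = 2, so F = 2 − 28 + 64 = 38.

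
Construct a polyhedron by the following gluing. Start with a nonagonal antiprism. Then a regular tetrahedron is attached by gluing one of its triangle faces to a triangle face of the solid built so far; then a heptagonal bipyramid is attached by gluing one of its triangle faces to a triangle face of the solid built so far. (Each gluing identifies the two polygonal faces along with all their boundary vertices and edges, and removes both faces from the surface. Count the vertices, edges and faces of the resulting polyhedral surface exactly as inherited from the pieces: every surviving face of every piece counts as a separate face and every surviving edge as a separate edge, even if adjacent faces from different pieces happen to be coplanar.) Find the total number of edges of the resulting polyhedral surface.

A nonagonal antiprism: V=18, E=36, F=20.
Attach a regular tetrahedron (V=4, E=6, F=4) along a 3-gon: merge 3 vertices and 3 edges, delete both glued faces → V=19, E=39, F=22.
Attach a heptagonal bipyramid (V=9, E=21, F=14) along a 3-gon: merge 3 vertices and 3 edges, delete both glued faces → V=25, E=57, F=34.
Check: V − E + F = 25 − 57 + 34 = 2.

57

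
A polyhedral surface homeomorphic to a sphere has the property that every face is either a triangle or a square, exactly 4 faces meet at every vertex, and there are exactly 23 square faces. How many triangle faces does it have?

Let x be the number of triangles; then F = 23 + x.
Edge–face incidences: 2E = 4·23 + 3·x = 92 + 3x.
Every vertex has degree 4, so 4V = 2E.
Euler: V − E + F = 2 ⇒ (2E)/4 − E + (23 + x) = 2.
Multiply by 8: 2·(2E) − 4·(2E) + 8·(23 + x) = 16, i.e. 184 + 8x − 2·(92 + 3x) = 16.
Collecting terms: 2x = 16, so x = 8.
Then 2E = 92 + 3·8 = 116, so E = 58, V = 2E/4 = 29, F = 23 + 8 = 31.

8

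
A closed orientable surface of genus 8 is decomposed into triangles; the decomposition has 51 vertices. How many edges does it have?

195

χ = 2 − 2·8 = -14, and every face is a triangle so 3F = 2E.
V − E + F = -14 with E = 3F/2 gives 51 − (3/2 − 1)·F = -14, so F = 130 and E = 195.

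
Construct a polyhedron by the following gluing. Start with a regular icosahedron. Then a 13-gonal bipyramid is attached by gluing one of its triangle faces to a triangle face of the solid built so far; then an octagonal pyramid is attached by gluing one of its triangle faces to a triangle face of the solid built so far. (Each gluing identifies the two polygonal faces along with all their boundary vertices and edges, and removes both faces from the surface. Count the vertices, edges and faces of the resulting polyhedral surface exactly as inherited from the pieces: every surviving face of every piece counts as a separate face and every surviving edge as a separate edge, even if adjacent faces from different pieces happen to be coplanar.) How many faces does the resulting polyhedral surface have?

51

A regular icosahedron: V=12, E=30, F=20.
Attach a 13-gonal bipyramid (V=15, E=39, F=26) along a 3-gon: merge 3 vertices and 3 edges, delete both glued faces → V=24, E=66, F=44.
Attach an octagonal pyramid (V=9, E=16, F=9) along a 3-gon: merge 3 vertices and 3 edges, delete both glued faces → V=30, E=79, F=51.
Check: V − E + F = 30 − 79 + 51 = 2.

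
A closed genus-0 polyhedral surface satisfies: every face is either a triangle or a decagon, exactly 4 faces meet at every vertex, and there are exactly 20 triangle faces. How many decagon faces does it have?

2

Let x be the number of decagons; then F = 20 + x.
Edge–face incidences: 2E = 3·20 + 10·x = 60 + 10x.
Every vertex has degree 4, so 4V = 2E.
Euler: V − E + F = 2 ⇒ (2E)/4 − E + (20 + x) = 2.
Multiply by 8: 2·(2E) − 4·(2E) + 8·(20 + x) = 16, i.e. 160 + 8x − 2·(60 + 10x) = 16.
Collecting terms: −12x + 40 = 16, so −12x = −24, so x = 2.
Then 2E = 60 + 10·2 = 80, so E = 40, V = 2E/4 = 20, F = 20 + 2 = 22.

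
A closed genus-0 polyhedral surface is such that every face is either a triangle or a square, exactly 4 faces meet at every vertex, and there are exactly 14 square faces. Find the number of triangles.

8

Let x be the number of triangles; then F = 14 + x.
Edge–face incidences: 2E = 4·14 + 3·x = 56 + 3x.
Every vertex has degree 4, so 4V = 2E.
Euler: V − E + F = 2 ⇒ (2E)/4 − E + (14 + x) = 2.
Multiply by 8: 2·(2E) − 4·(2E) + 8·(14 + x) = 16, i.e. 112 + 8x − 2·(56 + 3x) = 16.
Collecting terms: 2x = 16, so x = 8.
Then 2E = 56 + 3·8 = 80, so E = 40, V = 2E/4 = 20, F = 14 + 8 = 22.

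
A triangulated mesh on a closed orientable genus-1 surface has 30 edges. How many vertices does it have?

χ = 2 − 2·1 = 0, and every face is a triangle so 3F = 2E.
F = 2E/3 = 20. Then V = 0 + E − F = 0 + 30 − 20 = 10.

10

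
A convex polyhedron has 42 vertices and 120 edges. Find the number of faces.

Here V − E + F = 2.
F = 2 − V + E = 2 − 42 + 120 = 80.

80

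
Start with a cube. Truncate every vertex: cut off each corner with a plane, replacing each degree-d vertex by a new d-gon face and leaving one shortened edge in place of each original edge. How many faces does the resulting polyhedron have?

14

The base solid has V = 8, E = 12, F = 6.
Truncation replaces each original edge-end by a new vertex, so V′ = 2E = 24.
Each original edge survives, and each old vertex of degree d contributes d new edges; summing degrees gives Σd = 2E, so E′ = E + 2E = 3E = 36.
Each original face survives and each original vertex becomes one new face: F′ = F + V = 14.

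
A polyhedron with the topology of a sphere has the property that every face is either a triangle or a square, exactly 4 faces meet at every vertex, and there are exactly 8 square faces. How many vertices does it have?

14

Let x be the number of triangles; then F = 8 + x.
Edge–face incidences: 2E = 4·8 + 3·x = 32 + 3x.
Every vertex has degree 4, so 4V = 2E.
Euler: V − E + F = 2 ⇒ (2E)/4 − E + (8 + x) = 2.
Multiply by 8: 2·(2E) − 4·(2E) + 8·(8 + x) = 16, i.e. 64 + 8x − 2·(32 + 3x) = 16.
Collecting terms: 2x = 16, so x = 8.
Then 2E = 32 + 3·8 = 56, so E = 28, V = 2E/4 = 14, F = 8 + 8 = 16.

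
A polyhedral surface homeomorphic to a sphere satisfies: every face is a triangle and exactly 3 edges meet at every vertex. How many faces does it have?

Each face has 3 edges and each edge borders two faces, so 2E = 3F.
Each vertex has degree 3, so 3V = 2E and hence V = 3F/3.
Euler: V − E + F = 2 ⇒ (3F/3) − (3F/2) + F = 2.
Multiply by 6: (6 − 9 + 6)F = 12, i.e. 3F = 12.
So F = 4, E = 3·4/2 = 6, V = 3·4/3 = 4.

4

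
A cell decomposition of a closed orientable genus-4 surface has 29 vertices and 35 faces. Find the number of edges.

70

For a closed orientable surface of genus 4, χ = 2 − 2·4 = -6.
E = V + F − (-6) = 29 + 35 − (-6) = 70.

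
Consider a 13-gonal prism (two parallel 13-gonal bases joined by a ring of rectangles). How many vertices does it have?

26

A prism on an n-gon has two n-gon bases and n rectangular sides: V = 2·13 = 26, E = 3·13 = 39, F = 13 + 2 = 15.
Check: V − E + F = 26 − 39 + 15 = 2.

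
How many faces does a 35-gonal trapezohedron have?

The n-trapezohedron (dual of the n-antiprism) has V = 2·35 + 2 = 72, E = 4·35 = 140, F = 2·35 = 70.

70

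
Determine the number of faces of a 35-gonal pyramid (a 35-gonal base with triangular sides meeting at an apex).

36

A pyramid on an n-gon base has one n-gon and n triangles: V = 35 + 1 = 36, E = 2·35 = 70, F = 35 + 1 = 36.
Check: V − E + F = 36 − 70 + 36 = 2.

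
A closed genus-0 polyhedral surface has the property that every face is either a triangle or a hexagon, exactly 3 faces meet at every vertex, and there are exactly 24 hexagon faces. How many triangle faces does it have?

Let x be the number of triangles; then F = 24 + x.
Edge–face incidences: 2E = 6·24 + 3·x = 144 + 3x.
Every vertex has degree 3, so 3V = 2E.
Euler: V − E + F = 2 ⇒ (2E)/3 − E + (24 + x) = 2.
Multiply by 6: 2·(2E) − 3·(2E) + 6·(24 + x) = 12, i.e. 144 + 6x − (144 + 3x) = 12.
Collecting terms: 3x = 12, so x = 4.
Then 2E = 144 + 3·4 = 156, so E = 78, V = 2E/3 = 52, F = 24 + 4 = 28.

4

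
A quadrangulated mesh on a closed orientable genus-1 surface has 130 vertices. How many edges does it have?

χ = 2 − 2·1 = 0, and every face is a square so 4F = 2E.
V − E + F = 0 with E = 4F/2 gives 130 − (4/2 − 1)·F = 0, so F = 130 and E = 260.

260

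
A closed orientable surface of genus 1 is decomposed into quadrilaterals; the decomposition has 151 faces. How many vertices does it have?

χ = 2 − 2·1 = 0, and every face is a square so 4F = 2E.
E = 4·151/2 = 302. Then V = 0 + E − F = 0 + 302 − 151 = 151.

151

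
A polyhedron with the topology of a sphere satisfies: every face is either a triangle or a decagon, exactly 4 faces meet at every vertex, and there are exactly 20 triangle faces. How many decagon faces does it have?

Let x be the number of decagons; then F = 20 + x.
Edge–face incidences: 2E = 3·20 + 10·x = 60 + 10x.
Every vertex has degree 4, so 4V = 2E.
Euler: V − E + F = 2 ⇒ (2E)/4 − E + (20 + x) = 2.
Multiply by 8: 2·(2E) − 4·(2E) + 8·(20 + x) = 16, i.e. 160 + 8x − 2·(60 + 10x) = 16.
Collecting terms: −12x + 40 = 16, so −12x = −24, so x = 2.
Then 2E = 60 + 10·2 = 80, so E = 40, V = 2E/4 = 20, F = 20 + 2 = 22.

2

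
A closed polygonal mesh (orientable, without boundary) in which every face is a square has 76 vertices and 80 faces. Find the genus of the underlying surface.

3

Every face is a square, so 2E = 4·80 = 320, giving E = 160.
χ = V − E + F = 76 − 160 + 80 = -4.
For a closed orientable surface χ = 2 − 2g, so g = (2 − (-4))/2 = 3.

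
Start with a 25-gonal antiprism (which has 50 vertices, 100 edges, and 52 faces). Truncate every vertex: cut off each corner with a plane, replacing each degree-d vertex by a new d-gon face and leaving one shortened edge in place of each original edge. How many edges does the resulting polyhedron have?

300

Truncation replaces each original edge-end by a new vertex, so V′ = 2E = 200.
Each original edge survives, and each old vertex of degree d contributes d new edges; summing degrees gives Σd = 2E, so E′ = E + 2E = 3E = 300.
Each original face survives and each original vertex becomes one new face: F′ = F + V = 102.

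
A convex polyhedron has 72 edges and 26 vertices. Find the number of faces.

48

Here V − E + F = 2.
F = 2 − V + E = 2 − 26 + 72 = 48.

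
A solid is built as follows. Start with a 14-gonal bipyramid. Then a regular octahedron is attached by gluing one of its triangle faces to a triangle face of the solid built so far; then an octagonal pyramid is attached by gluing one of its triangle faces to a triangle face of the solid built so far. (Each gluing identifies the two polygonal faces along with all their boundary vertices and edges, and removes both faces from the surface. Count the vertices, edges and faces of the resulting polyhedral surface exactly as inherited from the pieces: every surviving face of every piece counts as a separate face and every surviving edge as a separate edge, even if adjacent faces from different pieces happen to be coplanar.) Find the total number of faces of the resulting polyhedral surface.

A 14-gonal bipyramid: V=16, E=42, F=28.
Attach a regular octahedron (V=6, E=12, F=8) along a 3-gon: merge 3 vertices and 3 edges, delete both glued faces → V=19, E=51, F=34.
Attach an octagonal pyramid (V=9, E=16, F=9) along a 3-gon: merge 3 vertices and 3 edges, delete both glued faces → V=25, E=64, F=41.
Check: V − E + F = 25 − 64 + 41 = 2.

41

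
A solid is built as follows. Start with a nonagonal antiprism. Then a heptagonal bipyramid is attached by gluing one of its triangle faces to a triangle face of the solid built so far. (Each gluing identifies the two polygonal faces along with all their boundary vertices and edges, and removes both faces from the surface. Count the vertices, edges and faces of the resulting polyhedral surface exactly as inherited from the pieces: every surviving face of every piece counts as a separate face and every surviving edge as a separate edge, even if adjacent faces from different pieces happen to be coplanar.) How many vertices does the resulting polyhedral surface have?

24

A nonagonal antiprism: V=18, E=36, F=20.
Attach a heptagonal bipyramid (V=9, E=21, F=14) along a 3-gon: merge 3 vertices and 3 edges, delete both glued faces → V=24, E=54, F=32.
Check: V − E + F = 24 − 54 + 32 = 2.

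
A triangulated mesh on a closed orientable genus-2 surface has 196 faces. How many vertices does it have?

χ = 2 − 2·2 = -2, and every face is a triangle so 3F = 2E.
E = 3·196/2 = 294. Then V = -2 + E − F = -2 + 294 − 196 = 96.

96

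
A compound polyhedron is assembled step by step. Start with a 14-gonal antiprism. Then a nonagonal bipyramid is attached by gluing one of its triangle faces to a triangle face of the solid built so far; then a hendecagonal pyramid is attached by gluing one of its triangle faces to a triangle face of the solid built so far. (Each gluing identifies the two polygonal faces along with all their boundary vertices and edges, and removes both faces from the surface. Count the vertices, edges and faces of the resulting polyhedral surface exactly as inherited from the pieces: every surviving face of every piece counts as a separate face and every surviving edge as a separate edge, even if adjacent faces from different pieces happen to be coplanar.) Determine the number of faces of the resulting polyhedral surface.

56

A 14-gonal antiprism: V=28, E=56, F=30.
Attach a nonagonal bipyramid (V=11, E=27, F=18) along a 3-gon: merge 3 vertices and 3 edges, delete both glued faces → V=36, E=80, F=46.
Attach a hendecagonal pyramid (V=12, E=22, F=12) along a 3-gon: merge 3 vertices and 3 edges, delete both glued faces → V=45, E=99, F=56.
Check: V − E + F = 45 − 99 + 56 = 2.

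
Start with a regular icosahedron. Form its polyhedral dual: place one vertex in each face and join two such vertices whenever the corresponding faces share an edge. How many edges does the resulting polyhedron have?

The base solid has V = 12, E = 30, F = 20.
The dual swaps V and F and preserves E: V′ = F = 20, E′ = E = 30, F′ = V = 12.

30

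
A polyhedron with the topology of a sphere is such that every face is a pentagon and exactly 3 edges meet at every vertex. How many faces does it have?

12

Each face has 5 edges and each edge borders two faces, so 2E = 5F.
Each vertex has degree 3, so 3V = 2E and hence V = 5F/3.
Euler: V − E + F = 2 ⇒ (5F/3) − (5F/2) + F = 2.
Multiply by 6: (10 − 15 + 6)F = 12, i.e. 1F = 12.
So F = 12, E = 5·12/2 = 30, V = 5·12/3 = 20.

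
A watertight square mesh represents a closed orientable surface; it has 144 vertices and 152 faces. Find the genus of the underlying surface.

Every face is a square, so 2E = 4·152 = 608, giving E = 304.
χ = V − E + F = 144 − 304 + 152 = -8.
For a closed orientable surface χ = 2 − 2g, so g = (2 − (-8))/2 = 5.

5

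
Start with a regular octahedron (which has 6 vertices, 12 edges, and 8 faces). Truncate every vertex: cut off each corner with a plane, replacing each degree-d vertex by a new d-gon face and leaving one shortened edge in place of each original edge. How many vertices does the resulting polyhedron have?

24

Truncation replaces each original edge-end by a new vertex, so V′ = 2E = 24.
Each original edge survives, and each old vertex of degree d contributes d new edges; summing degrees gives Σd = 2E, so E′ = E + 2E = 3E = 36.
Each original face survives and each original vertex becomes one new face: F′ = F + V = 14.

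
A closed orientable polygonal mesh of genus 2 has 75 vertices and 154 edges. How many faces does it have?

77

For a closed orientable surface of genus 2, χ = 2 − 2·2 = -2.
F = -2 − V + E = -2 − 75 + 154 = 77.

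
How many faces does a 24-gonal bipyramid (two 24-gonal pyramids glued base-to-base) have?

48

A bipyramid over an n-gon has 2n triangular faces and n + 2 vertices: V = 24 + 2 = 26, E = 3·24 = 72, F = 2·24 = 48.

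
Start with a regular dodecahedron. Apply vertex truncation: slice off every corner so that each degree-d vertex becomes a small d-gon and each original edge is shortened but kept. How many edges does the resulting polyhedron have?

The base solid has V = 20, E = 30, F = 12.
Truncation replaces each original edge-end by a new vertex, so V′ = 2E = 60.
Each original edge survives, and each old vertex of degree d contributes d new edges; summing degrees gives Σd = 2E, so E′ = E + 2E = 3E = 90.
Each original face survives and each original vertex becomes one new face: F′ = F + V = 32.

90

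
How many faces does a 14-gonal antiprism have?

30

An antiprism on an n-gon has two n-gon caps and 2n triangles: V = 2·14 = 28, E = 4·14 = 56, F = 2·14 + 2 = 30.
Check: V − E + F = 28 − 56 + 30 = 2.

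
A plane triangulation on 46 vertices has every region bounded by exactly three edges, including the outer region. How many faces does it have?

88

In a plane triangulation 3F = 2E and V − E + F = 2, so F = 2V − 4 = 2·46 − 4 = 88.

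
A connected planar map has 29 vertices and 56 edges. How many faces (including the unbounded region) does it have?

29

Euler's formula for a connected plane graph: V − E + F = 2, so F = 2 − 29 + 56 = 29.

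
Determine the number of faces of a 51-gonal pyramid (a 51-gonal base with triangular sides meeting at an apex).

A pyramid on an n-gon base has one n-gon and n triangles: V = 51 + 1 = 52, E = 2·51 = 102, F = 51 + 1 = 52.

52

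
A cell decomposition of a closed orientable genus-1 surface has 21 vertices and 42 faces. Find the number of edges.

63

For a closed orientable surface of genus 1, χ = 2 − 2·1 = 0.
E = V + F − (0) = 21 + 42 − (0) = 63.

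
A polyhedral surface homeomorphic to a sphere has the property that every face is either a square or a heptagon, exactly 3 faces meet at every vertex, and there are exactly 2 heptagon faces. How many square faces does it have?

7

Let x be the number of squares; then F = 2 + x.
Edge–face incidences: 2E = 7·2 + 4·x = 14 + 4x.
Every vertex has degree 3, so 3V = 2E.
Euler: V − E + F = 2 ⇒ (2E)/3 − E + (2 + x) = 2.
Multiply by 6: 2·(2E) − 3·(2E) + 6·(2 + x) = 12, i.e. 12 + 6x − (14 + 4x) = 12.
Collecting terms: 2x − 2 = 12, so 2x = 14, so x = 7.
Then 2E = 14 + 4·7 = 42, so E = 21, V = 2E/3 = 14, F = 2 + 7 = 9.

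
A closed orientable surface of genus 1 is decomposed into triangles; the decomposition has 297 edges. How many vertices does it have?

99

χ = 2 − 2·1 = 0, and every face is a triangle so 3F = 2E.
F = 2E/3 = 198. Then V = 0 + E − F = 0 + 297 − 198 = 99.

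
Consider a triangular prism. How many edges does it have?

A prism on an n-gon has two n-gon bases and n rectangular sides: V = 2·3 = 6, E = 3·3 = 9, F = 3 + 2 = 5.
Check: V − E + F = 6 − 9 + 5 = 2.

9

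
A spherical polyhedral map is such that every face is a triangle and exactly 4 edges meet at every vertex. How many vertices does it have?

6

Each face has 3 edges and each edge borders two faces, so 2E = 3F.
Each vertex has degree 4, so 4V = 2E and hence V = 3F/4.
Euler: V − E + F = 2 ⇒ (3F/4) − (3F/2) + F = 2.
Multiply by 8: (6 − 12 + 8)F = 16, i.e. 2F = 16.
So F = 8, E = 3·8/2 = 12, V = 3·8/4 = 6.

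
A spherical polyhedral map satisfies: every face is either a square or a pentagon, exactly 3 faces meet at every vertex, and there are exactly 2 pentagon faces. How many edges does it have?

Let x be the number of squares; then F = 2 + x.
Edge–face incidences: 2E = 5·2 + 4·x = 10 + 4x.
Every vertex has degree 3, so 3V = 2E.
Euler: V − E + F = 2 ⇒ (2E)/3 − E + (2 + x) = 2.
Multiply by 6: 2·(2E) − 3·(2E) + 6·(2 + x) = 12, i.e. 12 + 6x − (10 + 4x) = 12.
Collecting terms: 2x + 2 = 12, so 2x = 10, so x = 5.
Then 2E = 10 + 4·5 = 30, so E = 15, V = 2E/3 = 10, F = 2 + 5 = 7.

15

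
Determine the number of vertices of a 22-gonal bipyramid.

A bipyramid over an n-gon has 2n triangular faces and n + 2 vertices: V = 22 + 2 = 24, E = 3·22 = 66, F = 2·22 = 44.
Check: V − E + F = 24 − 66 + 44 = 2.

24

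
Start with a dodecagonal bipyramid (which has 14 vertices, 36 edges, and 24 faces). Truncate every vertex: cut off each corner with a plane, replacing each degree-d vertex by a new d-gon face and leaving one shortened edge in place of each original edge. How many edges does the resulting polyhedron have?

Truncation replaces each original edge-end by a new vertex, so V′ = 2E = 72.
Each original edge survives, and each old vertex of degree d contributes d new edges; summing degrees gives Σd = 2E, so E′ = E + 2E = 3E = 108.
Each original face survives and each original vertex becomes one new face: F′ = F + V = 38.

108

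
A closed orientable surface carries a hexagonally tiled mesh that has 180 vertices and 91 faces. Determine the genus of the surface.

Every face is a hexagon, so 2E = 6·91 = 546, giving E = 273.
χ = V − E + F = 180 − 273 + 91 = -2.
For a closed orientable surface χ = 2 − 2g, so g = (2 − (-2))/2 = 2.

2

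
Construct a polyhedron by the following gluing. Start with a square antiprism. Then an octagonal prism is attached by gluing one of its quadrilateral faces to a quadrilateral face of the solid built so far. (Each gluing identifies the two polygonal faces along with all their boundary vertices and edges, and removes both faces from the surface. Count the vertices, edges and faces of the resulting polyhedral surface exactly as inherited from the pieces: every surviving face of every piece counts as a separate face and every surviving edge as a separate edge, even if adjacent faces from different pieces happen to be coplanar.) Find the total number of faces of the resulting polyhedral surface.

18

A square antiprism: V=8, E=16, F=10.
Attach an octagonal prism (V=16, E=24, F=10) along a 4-gon: merge 4 vertices and 4 edges, delete both glued faces → V=20, E=36, F=18.
Check: V − E + F = 20 − 36 + 18 = 2.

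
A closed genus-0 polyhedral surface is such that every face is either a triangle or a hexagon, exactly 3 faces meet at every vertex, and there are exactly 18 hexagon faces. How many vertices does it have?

Let x be the number of triangles; then F = 18 + x.
Edge–face incidences: 2E = 6·18 + 3·x = 108 + 3x.
Every vertex has degree 3, so 3V = 2E.
Euler: V − E + F = 2 ⇒ (2E)/3 − E + (18 + x) = 2.
Multiply by 6: 2·(2E) − 3·(2E) + 6·(18 + x) = 12, i.e. 108 + 6x − (108 + 3x) = 12.
Collecting terms: 3x = 12, so x = 4.
Then 2E = 108 + 3·4 = 120, so E = 60, V = 2E/3 = 40, F = 18 + 4 = 22.

40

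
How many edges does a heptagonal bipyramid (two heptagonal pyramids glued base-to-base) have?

A bipyramid over an n-gon has 2n triangular faces and n + 2 vertices: V = 7 + 2 = 9, E = 3·7 = 21, F = 2·7 = 14.

21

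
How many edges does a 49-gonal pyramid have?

A pyramid on an n-gon base has one n-gon and n triangles: V = 49 + 1 = 50, E = 2·49 = 98, F = 49 + 1 = 50.

98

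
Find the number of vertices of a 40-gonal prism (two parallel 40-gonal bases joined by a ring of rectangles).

80

A prism on an n-gon has two n-gon bases and n rectangular sides: V = 2·40 = 80, E = 3·40 = 120, F = 40 + 2 = 42.
Check: V − E + F = 80 − 120 + 42 = 2.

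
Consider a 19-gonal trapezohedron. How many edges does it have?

The n-trapezohedron (dual of the n-antiprism) has V = 2·19 + 2 = 40, E = 4·19 = 76, F = 2·19 = 38.

76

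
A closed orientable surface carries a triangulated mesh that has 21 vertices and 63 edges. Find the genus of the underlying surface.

1

Every face is a triangle and each edge borders two faces, so 3F = 2·63, giving F = 42.
χ = V − E + F = 21 − 63 + 42 = 0.
For a closed orientable surface χ = 2 − 2g, so g = (2 − (0))/2 = 1.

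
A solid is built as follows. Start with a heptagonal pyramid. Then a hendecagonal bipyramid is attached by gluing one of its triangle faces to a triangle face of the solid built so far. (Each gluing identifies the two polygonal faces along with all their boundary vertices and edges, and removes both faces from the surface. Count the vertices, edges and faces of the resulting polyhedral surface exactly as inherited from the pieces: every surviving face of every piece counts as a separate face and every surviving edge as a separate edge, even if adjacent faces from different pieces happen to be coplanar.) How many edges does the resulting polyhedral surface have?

A heptagonal pyramid: V=8, E=14, F=8.
Attach a hendecagonal bipyramid (V=13, E=33, F=22) along a 3-gon: merge 3 vertices and 3 edges, delete both glued faces → V=18, E=44, F=28.
Check: V − E + F = 18 − 44 + 28 = 2.

44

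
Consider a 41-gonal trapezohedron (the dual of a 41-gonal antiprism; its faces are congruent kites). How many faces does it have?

82

The n-trapezohedron (dual of the n-antiprism) has V = 2·41 + 2 = 84, E = 4·41 = 164, F = 2·41 = 82.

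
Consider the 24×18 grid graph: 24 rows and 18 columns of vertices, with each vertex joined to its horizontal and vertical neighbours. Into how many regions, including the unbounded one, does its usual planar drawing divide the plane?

392

The grid has V = 24·18 = 432 vertices and E = 24·17 + 18·23 = 822 edges.
F = 2 − V + E = 2 − 432 + 822 = 392.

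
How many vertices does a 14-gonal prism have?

A prism on an n-gon has two n-gon bases and n rectangular sides: V = 2·14 = 28, E = 3·14 = 42, F = 14 + 2 = 16.

28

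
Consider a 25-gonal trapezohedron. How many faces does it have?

50

The n-trapezohedron (dual of the n-antiprism) has V = 2·25 + 2 = 52, E = 4·25 = 100, F = 2·25 = 50.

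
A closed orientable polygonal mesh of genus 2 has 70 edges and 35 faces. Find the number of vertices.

33

For a closed orientable surface of genus 2, χ = 2 − 2·2 = -2.
V = -2 + E − F = -2 + 70 − 35 = 33.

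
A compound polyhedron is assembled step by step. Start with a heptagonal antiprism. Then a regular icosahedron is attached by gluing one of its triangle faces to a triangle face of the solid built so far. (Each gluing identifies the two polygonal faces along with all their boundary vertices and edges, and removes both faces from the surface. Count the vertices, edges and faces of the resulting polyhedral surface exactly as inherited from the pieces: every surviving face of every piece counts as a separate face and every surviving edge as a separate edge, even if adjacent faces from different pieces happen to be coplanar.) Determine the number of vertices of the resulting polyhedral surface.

A heptagonal antiprism: V=14, E=28, F=16.
Attach a regular icosahedron (V=12, E=30, F=20) along a 3-gon: merge 3 vertices and 3 edges, delete both glued faces → V=23, E=55, F=34.
Check: V − E + F = 23 − 55 + 34 = 2.

23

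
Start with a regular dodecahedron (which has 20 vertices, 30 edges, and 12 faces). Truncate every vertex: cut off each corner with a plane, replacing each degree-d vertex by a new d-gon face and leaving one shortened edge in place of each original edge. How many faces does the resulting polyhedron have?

Truncation replaces each original edge-end by a new vertex, so V′ = 2E = 60.
Each original edge survives, and each old vertex of degree d contributes d new edges; summing degrees gives Σd = 2E, so E′ = E + 2E = 3E = 90.
Each original face survives and each original vertex becomes one new face: F′ = F + V = 32.

32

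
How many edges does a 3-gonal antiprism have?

12

An antiprism on an n-gon has two n-gon caps and 2n triangles: V = 2·3 = 6, E = 4·3 = 12, F = 2·3 + 2 = 8.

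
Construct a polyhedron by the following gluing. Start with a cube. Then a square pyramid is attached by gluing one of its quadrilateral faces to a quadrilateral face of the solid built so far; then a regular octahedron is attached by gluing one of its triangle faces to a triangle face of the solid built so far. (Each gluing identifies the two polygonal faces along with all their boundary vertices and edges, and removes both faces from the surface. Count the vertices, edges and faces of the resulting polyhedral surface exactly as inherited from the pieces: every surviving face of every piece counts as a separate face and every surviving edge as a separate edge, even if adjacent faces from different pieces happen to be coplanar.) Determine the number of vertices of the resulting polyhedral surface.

A cube: V=8, E=12, F=6.
Attach a square pyramid (V=5, E=8, F=5) along a 4-gon: merge 4 vertices and 4 edges, delete both glued faces → V=9, E=16, F=9.
Attach a regular octahedron (V=6, E=12, F=8) along a 3-gon: merge 3 vertices and 3 edges, delete both glued faces → V=12, E=25, F=15.
Check: V − E + F = 12 − 25 + 15 = 2.

12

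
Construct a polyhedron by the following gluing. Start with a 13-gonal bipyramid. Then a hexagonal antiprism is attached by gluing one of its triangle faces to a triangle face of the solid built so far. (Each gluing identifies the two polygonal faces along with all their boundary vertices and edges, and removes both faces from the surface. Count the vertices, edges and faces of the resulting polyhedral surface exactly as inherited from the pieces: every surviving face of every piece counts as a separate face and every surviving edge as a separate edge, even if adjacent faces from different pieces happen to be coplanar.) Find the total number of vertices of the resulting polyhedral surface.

24

A 13-gonal bipyramid: V=15, E=39, F=26.
Attach a hexagonal antiprism (V=12, E=24, F=14) along a 3-gon: merge 3 vertices and 3 edges, delete both glued faces → V=24, E=60, F=38.
Check: V − E + F = 24 − 60 + 38 = 2.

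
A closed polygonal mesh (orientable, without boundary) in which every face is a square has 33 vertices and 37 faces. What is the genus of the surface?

Every face is a square, so 2E = 4·37 = 148, giving E = 74.
χ = V − E + F = 33 − 74 + 37 = -4.
For a closed orientable surface χ = 2 − 2g, so g = (2 − (-4))/2 = 3.

3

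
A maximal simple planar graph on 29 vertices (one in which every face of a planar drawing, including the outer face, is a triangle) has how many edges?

In a plane triangulation 3F = 2E and V − E + F = 2, so E = 3V − 6 = 3·29 − 6 = 81.

81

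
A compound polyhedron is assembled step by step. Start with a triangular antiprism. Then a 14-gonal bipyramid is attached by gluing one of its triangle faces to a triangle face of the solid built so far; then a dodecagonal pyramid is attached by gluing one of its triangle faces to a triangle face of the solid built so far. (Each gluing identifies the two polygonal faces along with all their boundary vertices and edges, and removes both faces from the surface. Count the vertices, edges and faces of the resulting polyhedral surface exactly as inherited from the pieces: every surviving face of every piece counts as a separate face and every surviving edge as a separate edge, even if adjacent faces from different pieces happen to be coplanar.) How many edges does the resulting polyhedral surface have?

A triangular antiprism: V=6, E=12, F=8.
Attach a 14-gonal bipyramid (V=16, E=42, F=28) along a 3-gon: merge 3 vertices and 3 edges, delete both glued faces → V=19, E=51, F=34.
Attach a dodecagonal pyramid (V=13, E=24, F=13) along a 3-gon: merge 3 vertices and 3 edges, delete both glued faces → V=29, E=72, F=45.
Check: V − E + F = 29 − 72 + 45 = 2.

72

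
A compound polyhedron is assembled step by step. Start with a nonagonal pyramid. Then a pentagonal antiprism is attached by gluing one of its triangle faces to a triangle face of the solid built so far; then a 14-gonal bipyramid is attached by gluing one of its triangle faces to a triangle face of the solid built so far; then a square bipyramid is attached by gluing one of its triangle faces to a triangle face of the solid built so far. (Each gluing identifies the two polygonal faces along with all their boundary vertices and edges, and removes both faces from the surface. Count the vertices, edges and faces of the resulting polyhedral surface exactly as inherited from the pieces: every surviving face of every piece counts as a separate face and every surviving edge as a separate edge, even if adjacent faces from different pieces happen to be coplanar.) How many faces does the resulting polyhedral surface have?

52

A nonagonal pyramid: V=10, E=18, F=10.
Attach a pentagonal antiprism (V=10, E=20, F=12) along a 3-gon: merge 3 vertices and 3 edges, delete both glued faces → V=17, E=35, F=20.
Attach a 14-gonal bipyramid (V=16, E=42, F=28) along a 3-gon: merge 3 vertices and 3 edges, delete both glued faces → V=30, E=74, F=46.
Attach a square bipyramid (V=6, E=12, F=8) along a 3-gon: merge 3 vertices and 3 edges, delete both glued faces → V=33, E=83, F=52.
Check: V − E + F = 33 − 83 + 52 = 2.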